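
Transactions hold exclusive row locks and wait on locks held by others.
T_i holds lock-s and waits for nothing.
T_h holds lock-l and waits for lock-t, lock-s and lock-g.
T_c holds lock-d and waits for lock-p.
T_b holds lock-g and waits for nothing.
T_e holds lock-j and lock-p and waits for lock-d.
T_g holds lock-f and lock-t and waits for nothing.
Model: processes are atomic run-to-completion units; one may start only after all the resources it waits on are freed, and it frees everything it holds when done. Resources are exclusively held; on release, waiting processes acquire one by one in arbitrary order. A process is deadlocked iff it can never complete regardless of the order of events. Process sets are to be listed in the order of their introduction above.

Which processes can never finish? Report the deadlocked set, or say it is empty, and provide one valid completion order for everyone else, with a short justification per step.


The deadlocked set is T_c and T_e.
Key observation: along T_c -> T_e -> T_c, each member waits on what the next one holds — a deadlock; no other process is dragged down with it.
One completion order for the rest: T_b, T_i, T_g, T_h.
Step-by-step check:
  T_b: no waits; runs immediately, freeing lock-g
  T_i: no waits; runs immediately, freeing lock-s
  T_g: no waits; runs immediately, freeing lock-f and lock-t
  T_h waits on lock-t, lock-s and lock-g — all released -> runs and releases lock-l


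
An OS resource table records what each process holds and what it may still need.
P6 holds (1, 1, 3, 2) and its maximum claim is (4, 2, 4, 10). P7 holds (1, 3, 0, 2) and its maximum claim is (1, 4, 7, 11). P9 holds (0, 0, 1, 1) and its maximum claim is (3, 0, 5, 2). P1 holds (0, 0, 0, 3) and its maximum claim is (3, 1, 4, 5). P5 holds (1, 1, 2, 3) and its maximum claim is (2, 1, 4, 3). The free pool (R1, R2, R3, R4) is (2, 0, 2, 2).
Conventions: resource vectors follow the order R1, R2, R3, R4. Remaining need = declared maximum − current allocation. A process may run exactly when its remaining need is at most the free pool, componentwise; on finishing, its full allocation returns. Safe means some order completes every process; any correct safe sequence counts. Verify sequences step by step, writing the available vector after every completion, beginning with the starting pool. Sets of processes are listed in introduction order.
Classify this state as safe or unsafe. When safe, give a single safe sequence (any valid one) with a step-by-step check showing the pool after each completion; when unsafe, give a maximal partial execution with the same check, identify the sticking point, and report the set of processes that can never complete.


SAFE, for example via the order P5, P1, P6, P7, P9.
Key observation: P5 marks the first exact bind of the order: its need (1, 0, 2, 0) fits the free (2, 0, 2, 2) with zero slack on a requested resource.
Walking it through:
  pool = (2, 0, 2, 2)
  P5: need (1, 0, 2, 0) fits (2, 0, 2, 2); releases (1, 1, 2, 3), pool now (3, 1, 4, 5)
  P1: need (3, 1, 4, 2) fits (3, 1, 4, 5); releases (0, 0, 0, 3), pool now (3, 1, 4, 8)
  P6: need (3, 1, 1, 8) fits (3, 1, 4, 8); releases (1, 1, 3, 2), pool now (4, 2, 7, 10)
  P7: need (0, 1, 7, 9) fits (4, 2, 7, 10); releases (1, 3, 0, 2), pool now (5, 5, 7, 12)
  P9: need (3, 0, 4, 1) fits (5, 5, 7, 12); releases (0, 0, 1, 1), pool now (5, 5, 8, 13)


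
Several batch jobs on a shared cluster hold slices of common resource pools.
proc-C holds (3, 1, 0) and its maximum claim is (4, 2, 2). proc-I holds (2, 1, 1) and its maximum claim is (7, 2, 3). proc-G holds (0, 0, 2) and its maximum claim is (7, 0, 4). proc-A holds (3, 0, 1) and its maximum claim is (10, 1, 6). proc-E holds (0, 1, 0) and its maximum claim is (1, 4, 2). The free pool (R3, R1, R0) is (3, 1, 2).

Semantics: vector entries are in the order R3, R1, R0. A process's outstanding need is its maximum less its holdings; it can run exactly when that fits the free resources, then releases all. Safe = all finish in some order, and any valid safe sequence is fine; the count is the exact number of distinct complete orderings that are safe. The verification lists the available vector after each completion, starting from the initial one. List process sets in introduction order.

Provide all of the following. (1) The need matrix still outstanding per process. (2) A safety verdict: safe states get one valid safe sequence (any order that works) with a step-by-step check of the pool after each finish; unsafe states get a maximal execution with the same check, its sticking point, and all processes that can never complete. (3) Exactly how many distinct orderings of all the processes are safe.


(1) Outstanding need per process (order R3, R1, R0):
  proc-C: (1, 1, 2)
  proc-I: (5, 1, 2)
  proc-G: (7, 0, 2)
  proc-A: (7, 1, 5)
  proc-E: (1, 3, 2)
(2) The state is SAFE; one workable sequence: proc-C, proc-I, proc-G, proc-A, proc-E.
Key observation: reading the order forward, proc-C is the first process whose need (1, 1, 2) meets the free pool (3, 1, 2) exactly on a resource it requests.
Walking it through:
  pool = (3, 1, 2)
  proc-C needs (1, 1, 2) <= (3, 1, 2) -> finishes; pool += (3, 1, 0) = (6, 2, 2)
  proc-I needs (5, 1, 2) <= (6, 2, 2) -> finishes; pool += (2, 1, 1) = (8, 3, 3)
  proc-G needs (7, 0, 2) <= (8, 3, 3) -> finishes; pool += (0, 0, 2) = (8, 3, 5)
  proc-A needs (7, 1, 5) <= (8, 3, 5) -> finishes; pool += (3, 0, 1) = (11, 3, 6)
  proc-E needs (1, 3, 2) <= (11, 3, 6) -> finishes; pool += (0, 1, 0) = (11, 4, 6)
(3) Exactly 3 of the possible complete orderings are safe sequences.


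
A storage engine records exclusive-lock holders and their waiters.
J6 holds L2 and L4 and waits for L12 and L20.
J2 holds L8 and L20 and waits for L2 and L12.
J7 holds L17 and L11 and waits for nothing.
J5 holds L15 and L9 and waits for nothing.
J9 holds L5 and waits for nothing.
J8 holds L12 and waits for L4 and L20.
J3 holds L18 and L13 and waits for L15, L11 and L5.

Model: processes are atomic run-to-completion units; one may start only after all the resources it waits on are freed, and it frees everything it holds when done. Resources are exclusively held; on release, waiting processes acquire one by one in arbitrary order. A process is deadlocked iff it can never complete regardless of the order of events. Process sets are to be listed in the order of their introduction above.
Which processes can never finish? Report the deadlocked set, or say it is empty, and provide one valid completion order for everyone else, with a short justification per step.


Deadlocked: J6, J2 and J8.
Key observation: the wait chain closes on itself along J6 -> J2 -> J6; J8 is caught in further circular waits.
One completion order for the rest: J9, J7, J5, J3.
Verifying each step:
  run J9 (it waits on nothing); releases L5
  run J7 (it waits on nothing); releases L17 and L11
  run J5 (it waits on nothing); releases L15 and L9
  J3 waits on L15, L11 and L5 — all released -> runs and releases L18 and L13


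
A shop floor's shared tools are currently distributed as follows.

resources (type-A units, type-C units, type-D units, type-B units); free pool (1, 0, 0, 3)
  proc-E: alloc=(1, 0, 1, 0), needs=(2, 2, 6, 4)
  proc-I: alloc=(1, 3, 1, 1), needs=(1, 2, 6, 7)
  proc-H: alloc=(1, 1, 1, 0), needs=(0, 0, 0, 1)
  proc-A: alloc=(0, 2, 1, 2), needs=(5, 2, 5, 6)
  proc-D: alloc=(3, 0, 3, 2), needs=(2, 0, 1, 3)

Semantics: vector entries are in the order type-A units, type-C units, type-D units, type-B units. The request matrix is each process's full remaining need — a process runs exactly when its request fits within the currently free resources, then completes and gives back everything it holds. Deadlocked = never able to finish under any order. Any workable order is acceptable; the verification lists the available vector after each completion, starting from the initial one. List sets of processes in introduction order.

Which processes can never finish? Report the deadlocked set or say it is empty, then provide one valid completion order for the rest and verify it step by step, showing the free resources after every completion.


Deadlocked set: proc-E, proc-I and proc-A.
Key observation: the pool after proc-H, proc-D is (5, 1, 4, 5); every surviving request exceeds it in type-C units, so progress ends there.
One completion order for the rest: proc-H, proc-D. Step-by-step check:
  pool = (1, 0, 0, 3)
  run proc-H (needs (0, 0, 0, 1), free (1, 0, 0, 3)); after release of (1, 1, 1, 0) the pool is (2, 1, 1, 3)
  run proc-D (needs (2, 0, 1, 3), free (2, 1, 1, 3)); after release of (3, 0, 3, 2) the pool is (5, 1, 4, 5)
The stuck group stays short no matter what:
  proc-E still needs (2, 2, 6, 4) but only (5, 1, 4, 5) is free — short on type-C units and type-D units
  proc-I still needs (1, 2, 6, 7) but only (5, 1, 4, 5) is free — short on type-C units, type-D units and type-B units
  proc-A still needs (5, 2, 5, 6) but only (5, 1, 4, 5) is free — short on type-C units, type-D units and type-B units


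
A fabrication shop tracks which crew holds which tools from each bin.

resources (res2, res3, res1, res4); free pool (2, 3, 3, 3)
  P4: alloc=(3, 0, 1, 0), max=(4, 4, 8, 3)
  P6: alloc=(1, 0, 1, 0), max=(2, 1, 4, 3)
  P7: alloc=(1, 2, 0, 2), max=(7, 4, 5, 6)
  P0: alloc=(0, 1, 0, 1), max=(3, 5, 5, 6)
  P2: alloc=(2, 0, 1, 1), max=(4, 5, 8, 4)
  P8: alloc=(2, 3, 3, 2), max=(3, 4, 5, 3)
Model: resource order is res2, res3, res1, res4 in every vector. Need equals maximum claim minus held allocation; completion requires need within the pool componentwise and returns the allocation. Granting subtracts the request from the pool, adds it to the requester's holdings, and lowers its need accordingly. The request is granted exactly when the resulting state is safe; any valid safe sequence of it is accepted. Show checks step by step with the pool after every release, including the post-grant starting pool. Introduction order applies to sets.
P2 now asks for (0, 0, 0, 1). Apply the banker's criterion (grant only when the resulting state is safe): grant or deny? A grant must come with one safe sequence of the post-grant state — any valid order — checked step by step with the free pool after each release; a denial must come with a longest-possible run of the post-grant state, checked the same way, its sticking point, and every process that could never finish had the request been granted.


GRANT. The post-grant state is safe; one safe sequence: P8, P6, P4, P2, P0, P7.
Key observation: (2, 3, 3, 2) free after granting still covers P8 first, and each release covers the next.
Check on the post-grant state, step by step:
  pool = (2, 3, 3, 2)
  P8 needs (1, 1, 2, 1) <= (2, 3, 3, 2) -> finishes; pool += (2, 3, 3, 2) = (4, 6, 6, 4)
  P6 needs (1, 1, 3, 3) <= (4, 6, 6, 4) -> finishes; pool += (1, 0, 1, 0) = (5, 6, 7, 4)
  P4 needs (1, 4, 7, 3) <= (5, 6, 7, 4) -> finishes; pool += (3, 0, 1, 0) = (8, 6, 8, 4)
  P2 needs (2, 5, 7, 2) <= (8, 6, 8, 4) -> finishes; pool += (2, 0, 1, 2) = (10, 6, 9, 6)
  P0 needs (3, 4, 5, 5) <= (10, 6, 9, 6) -> finishes; pool += (0, 1, 0, 1) = (10, 7, 9, 7)
  P7 needs (6, 2, 5, 4) <= (10, 7, 9, 7) -> finishes; pool += (1, 2, 0, 2) = (11, 9, 9, 9)


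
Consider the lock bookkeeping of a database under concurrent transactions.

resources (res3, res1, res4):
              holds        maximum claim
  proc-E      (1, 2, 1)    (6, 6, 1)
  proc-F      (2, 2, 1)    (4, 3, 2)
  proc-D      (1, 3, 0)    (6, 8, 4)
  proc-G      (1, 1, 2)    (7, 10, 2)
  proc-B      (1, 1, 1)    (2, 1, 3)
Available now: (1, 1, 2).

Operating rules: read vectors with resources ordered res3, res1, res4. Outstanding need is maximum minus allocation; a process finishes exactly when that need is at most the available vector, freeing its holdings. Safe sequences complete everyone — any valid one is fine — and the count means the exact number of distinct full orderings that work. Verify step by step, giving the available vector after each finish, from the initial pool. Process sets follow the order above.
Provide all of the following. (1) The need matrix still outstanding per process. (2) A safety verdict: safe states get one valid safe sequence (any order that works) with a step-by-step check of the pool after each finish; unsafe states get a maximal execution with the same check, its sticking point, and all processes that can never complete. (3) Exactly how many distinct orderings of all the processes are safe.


(1) Need matrix, components ordered res3, res1, res4:
  proc-E: (5, 4, 0)
  proc-F: (2, 1, 1)
  proc-D: (5, 5, 4)
  proc-G: (6, 9, 0)
  proc-B: (1, 0, 2)
(2) The state is UNSAFE.
Key observation: res3 is the bottleneck — with proc-B, proc-F done the pool holds (4, 4, 4), short of every remaining need.
The run proc-B, proc-F cannot be extended any further. Check, step by step:
  pool = (1, 1, 2)
  run proc-B (needs (1, 0, 2), free (1, 1, 2)); after release of (1, 1, 1) the pool is (2, 2, 3)
  run proc-F (needs (2, 1, 1), free (2, 2, 3)); after release of (2, 2, 1) the pool is (4, 4, 4)
  proc-E cannot run: need (5, 4, 0) vs free (4, 4, 4) (insufficient res3)
  proc-D cannot run: need (5, 5, 4) vs free (4, 4, 4) (insufficient res3 and res1)
  proc-G cannot run: need (6, 9, 0) vs free (4, 4, 4) (insufficient res3 and res1)
Never able to finish: proc-E, proc-D and proc-G.
(3) The exact count: 0 of the possible complete orderings are safe sequences.


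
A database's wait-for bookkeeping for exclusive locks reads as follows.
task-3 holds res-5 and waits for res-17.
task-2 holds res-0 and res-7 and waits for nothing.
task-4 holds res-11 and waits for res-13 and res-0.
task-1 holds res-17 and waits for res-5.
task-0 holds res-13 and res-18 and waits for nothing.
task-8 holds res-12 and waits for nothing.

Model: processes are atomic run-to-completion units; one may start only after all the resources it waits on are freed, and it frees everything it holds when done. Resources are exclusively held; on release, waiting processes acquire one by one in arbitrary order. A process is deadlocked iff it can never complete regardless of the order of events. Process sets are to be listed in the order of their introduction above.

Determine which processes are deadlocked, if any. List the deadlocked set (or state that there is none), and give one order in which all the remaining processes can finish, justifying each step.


Deadlocked: task-3 and task-1.
Key observation: task-3 -> task-1 -> task-3 is a circular wait — nothing in it can go first; no other process is dragged down with it.
One completion order for the rest: task-8, task-2, task-0, task-4.
Step-by-step check:
  run task-8 (it waits on nothing); releases res-12
  run task-2 (it waits on nothing); releases res-0 and res-7
  run task-0 (it waits on nothing); releases res-13 and res-18
  run task-4 (all its waits — res-13 and res-0 — are resolved); releases res-11


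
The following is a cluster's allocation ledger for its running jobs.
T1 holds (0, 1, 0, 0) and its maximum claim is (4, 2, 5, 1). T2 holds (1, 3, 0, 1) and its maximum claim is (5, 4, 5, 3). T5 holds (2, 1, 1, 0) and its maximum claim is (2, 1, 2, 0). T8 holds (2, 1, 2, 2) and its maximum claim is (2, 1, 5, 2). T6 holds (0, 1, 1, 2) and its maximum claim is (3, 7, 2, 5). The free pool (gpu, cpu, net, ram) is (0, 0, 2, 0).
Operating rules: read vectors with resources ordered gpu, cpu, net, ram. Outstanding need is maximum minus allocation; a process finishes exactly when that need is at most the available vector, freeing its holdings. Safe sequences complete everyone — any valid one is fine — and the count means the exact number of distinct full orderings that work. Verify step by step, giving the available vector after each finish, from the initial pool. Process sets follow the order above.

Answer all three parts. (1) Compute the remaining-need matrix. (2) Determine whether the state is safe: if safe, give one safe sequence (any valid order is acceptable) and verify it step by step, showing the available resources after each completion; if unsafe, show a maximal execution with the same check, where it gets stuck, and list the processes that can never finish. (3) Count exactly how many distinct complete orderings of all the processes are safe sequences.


(1) Remaining need (order gpu, cpu, net, ram):
  T1: (4, 1, 5, 1)
  T2: (4, 1, 5, 2)
  T5: (0, 0, 1, 0)
  T8: (0, 0, 3, 0)
  T6: (3, 6, 1, 3)
(2) SAFE. One safe sequence: T5, T8, T1, T2, T6.
Key observation: T8 is the earliest step where a requested resource binds exactly: need (0, 0, 3, 0), pool (2, 1, 3, 0) at its turn.
Verifying each step:
  pool = (0, 0, 2, 0)
  T5: need (0, 0, 1, 0) fits (0, 0, 2, 0); releases (2, 1, 1, 0), pool now (2, 1, 3, 0)
  T8: need (0, 0, 3, 0) fits (2, 1, 3, 0); releases (2, 1, 2, 2), pool now (4, 2, 5, 2)
  T1: need (4, 1, 5, 1) fits (4, 2, 5, 2); releases (0, 1, 0, 0), pool now (4, 3, 5, 2)
  T2: need (4, 1, 5, 2) fits (4, 3, 5, 2); releases (1, 3, 0, 1), pool now (5, 6, 5, 3)
  T6: need (3, 6, 1, 3) fits (5, 6, 5, 3); releases (0, 1, 1, 2), pool now (5, 7, 6, 5)
(3) Precisely 2 of the possible complete orderings are safe sequences.


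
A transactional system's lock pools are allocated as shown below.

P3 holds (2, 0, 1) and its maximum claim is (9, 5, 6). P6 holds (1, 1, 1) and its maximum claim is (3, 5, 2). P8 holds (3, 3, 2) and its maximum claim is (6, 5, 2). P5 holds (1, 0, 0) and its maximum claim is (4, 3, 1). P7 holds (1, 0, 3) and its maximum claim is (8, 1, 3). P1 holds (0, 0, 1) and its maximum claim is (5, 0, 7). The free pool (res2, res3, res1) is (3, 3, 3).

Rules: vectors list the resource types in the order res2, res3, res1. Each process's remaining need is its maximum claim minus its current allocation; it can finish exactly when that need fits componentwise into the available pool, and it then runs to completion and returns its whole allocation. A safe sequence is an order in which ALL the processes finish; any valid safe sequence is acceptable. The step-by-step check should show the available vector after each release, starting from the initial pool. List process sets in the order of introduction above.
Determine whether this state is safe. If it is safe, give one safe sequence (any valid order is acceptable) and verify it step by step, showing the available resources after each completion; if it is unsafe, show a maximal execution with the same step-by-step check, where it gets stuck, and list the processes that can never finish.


The state is SAFE; one workable sequence: P8, P5, P3, P6, P7, P1.
Key observation: the first exact fit in this order is P8 — it needs (3, 2, 0) with (3, 3, 3) free, meeting a requested resource to the last unit.
Walking it through:
  pool = (3, 3, 3)
  P8 needs (3, 2, 0) <= (3, 3, 3) -> finishes; pool += (3, 3, 2) = (6, 6, 5)
  P5 needs (3, 3, 1) <= (6, 6, 5) -> finishes; pool += (1, 0, 0) = (7, 6, 5)
  P3 needs (7, 5, 5) <= (7, 6, 5) -> finishes; pool += (2, 0, 1) = (9, 6, 6)
  P6 needs (2, 4, 1) <= (9, 6, 6) -> finishes; pool += (1, 1, 1) = (10, 7, 7)
  P7 needs (7, 1, 0) <= (10, 7, 7) -> finishes; pool += (1, 0, 3) = (11, 7, 10)
  P1 needs (5, 0, 6) <= (11, 7, 10) -> finishes; pool += (0, 0, 1) = (11, 7, 11)


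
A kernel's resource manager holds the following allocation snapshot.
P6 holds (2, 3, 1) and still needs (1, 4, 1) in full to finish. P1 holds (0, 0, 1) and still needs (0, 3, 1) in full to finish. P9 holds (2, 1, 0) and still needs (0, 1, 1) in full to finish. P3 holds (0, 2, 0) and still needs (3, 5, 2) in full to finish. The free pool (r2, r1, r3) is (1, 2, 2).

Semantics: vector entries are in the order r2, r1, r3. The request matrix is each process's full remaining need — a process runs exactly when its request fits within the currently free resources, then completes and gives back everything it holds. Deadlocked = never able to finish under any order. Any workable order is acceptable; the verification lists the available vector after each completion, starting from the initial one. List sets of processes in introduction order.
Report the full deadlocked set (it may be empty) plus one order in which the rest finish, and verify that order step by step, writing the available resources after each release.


Deadlocked set: P6 and P3.
Key observation: r1 is the bottleneck — with P9, P1 done the pool holds (3, 3, 3), short of every remaining need.
A valid finishing order for the others: P9, P1. Walking it through:
  pool = (1, 2, 2)
  P9: need (0, 1, 1) fits (1, 2, 2); releases (2, 1, 0), pool now (3, 3, 2)
  P1: need (0, 3, 1) fits (3, 3, 2); releases (0, 0, 1), pool now (3, 3, 3)
None of the blocked processes ever fits:
  blocked: P6 wants (1, 4, 1), pool (3, 3, 3) — not enough r1
  blocked: P3 wants (3, 5, 2), pool (3, 3, 3) — not enough r1


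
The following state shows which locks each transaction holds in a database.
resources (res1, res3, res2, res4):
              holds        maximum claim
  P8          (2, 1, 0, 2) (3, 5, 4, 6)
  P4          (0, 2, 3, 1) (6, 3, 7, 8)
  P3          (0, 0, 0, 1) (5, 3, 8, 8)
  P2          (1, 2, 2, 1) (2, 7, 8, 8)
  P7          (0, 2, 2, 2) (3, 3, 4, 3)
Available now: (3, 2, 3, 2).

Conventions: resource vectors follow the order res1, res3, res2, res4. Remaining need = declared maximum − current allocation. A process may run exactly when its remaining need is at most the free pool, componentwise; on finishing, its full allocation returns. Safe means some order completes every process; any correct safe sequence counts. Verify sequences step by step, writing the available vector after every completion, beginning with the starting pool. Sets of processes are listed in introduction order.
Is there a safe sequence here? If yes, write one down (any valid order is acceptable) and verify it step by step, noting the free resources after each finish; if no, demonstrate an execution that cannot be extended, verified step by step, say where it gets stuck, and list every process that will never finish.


UNSAFE — no complete ordering exists.
Key observation: once P7, P8 finish, the pool peaks at (5, 5, 5, 6) — and every remaining process still needs more res4 than that.
A maximal execution: P7, P8 — then nothing else fits. Verifying each step:
  pool = (3, 2, 3, 2)
  P7: need (3, 1, 2, 1) fits (3, 2, 3, 2); releases (0, 2, 2, 2), pool now (3, 4, 5, 4)
  P8: need (1, 4, 4, 4) fits (3, 4, 5, 4); releases (2, 1, 0, 2), pool now (5, 5, 5, 6)
  P4 still needs (6, 1, 4, 7) but only (5, 5, 5, 6) is free — short on res1 and res4
  P3 still needs (5, 3, 8, 7) but only (5, 5, 5, 6) is free — short on res2 and res4
  P2 still needs (1, 5, 6, 7) but only (5, 5, 5, 6) is free — short on res2 and res4
Processes that can never finish: P4, P3 and P2.


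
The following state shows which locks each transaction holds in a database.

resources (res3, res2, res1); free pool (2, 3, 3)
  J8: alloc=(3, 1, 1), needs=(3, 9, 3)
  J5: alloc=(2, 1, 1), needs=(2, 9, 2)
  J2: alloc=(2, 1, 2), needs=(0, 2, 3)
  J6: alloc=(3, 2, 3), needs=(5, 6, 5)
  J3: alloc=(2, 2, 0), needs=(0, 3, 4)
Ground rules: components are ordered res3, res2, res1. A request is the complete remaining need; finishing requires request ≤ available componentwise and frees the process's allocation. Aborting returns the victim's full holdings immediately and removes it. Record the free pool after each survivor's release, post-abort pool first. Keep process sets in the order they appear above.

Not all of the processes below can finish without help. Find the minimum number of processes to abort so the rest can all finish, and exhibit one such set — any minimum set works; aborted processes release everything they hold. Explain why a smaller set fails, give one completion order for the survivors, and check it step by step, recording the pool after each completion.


The answer: abort J5.
Key observation: no ordering could ever have run J8 before the abort of J5; with (2, 1, 1) back in the pool it fits at step 4.
Minimality: the empty abort set fails — the state is deadlocked as it stands.
The survivors complete as J3, J2, J6, J8. Check, step by step (starting from the post-abort pool):
  pool = (4, 4, 4)
  J3: need (0, 3, 4) fits (4, 4, 4); releases (2, 2, 0), pool now (6, 6, 4)
  J2: need (0, 2, 3) fits (6, 6, 4); releases (2, 1, 2), pool now (8, 7, 6)
  J6: need (5, 6, 5) fits (8, 7, 6); releases (3, 2, 3), pool now (11, 9, 9)
  J8: need (3, 9, 3) fits (11, 9, 9); releases (3, 1, 1), pool now (14, 10, 10)


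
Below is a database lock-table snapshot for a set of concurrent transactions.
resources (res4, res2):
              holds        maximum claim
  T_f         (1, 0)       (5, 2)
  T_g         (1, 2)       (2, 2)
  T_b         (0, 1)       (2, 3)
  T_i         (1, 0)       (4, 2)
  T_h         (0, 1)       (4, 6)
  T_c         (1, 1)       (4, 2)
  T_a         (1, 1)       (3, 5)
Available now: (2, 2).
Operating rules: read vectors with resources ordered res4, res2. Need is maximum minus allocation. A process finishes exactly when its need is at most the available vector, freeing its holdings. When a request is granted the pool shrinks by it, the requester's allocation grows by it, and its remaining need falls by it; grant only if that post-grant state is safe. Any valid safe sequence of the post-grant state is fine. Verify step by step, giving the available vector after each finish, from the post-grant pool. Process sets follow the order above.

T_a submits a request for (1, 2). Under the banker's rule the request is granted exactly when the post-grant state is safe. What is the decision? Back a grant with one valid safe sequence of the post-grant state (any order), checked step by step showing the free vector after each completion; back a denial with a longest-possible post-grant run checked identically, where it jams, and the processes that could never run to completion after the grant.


GRANT. The post-grant state is safe; one safe sequence: T_g, T_a, T_f, T_b, T_i, T_h, T_c.
Key observation: after the grant the pool drops to (1, 0), which still lets T_g finish first and unwind the rest.
Verifying the post-grant state step by step:
  pool = (1, 0)
  T_g: need (1, 0) fits (1, 0); releases (1, 2), pool now (2, 2)
  T_a: need (1, 2) fits (2, 2); releases (2, 3), pool now (4, 5)
  T_f: need (4, 2) fits (4, 5); releases (1, 0), pool now (5, 5)
  T_b: need (2, 2) fits (5, 5); releases (0, 1), pool now (5, 6)
  T_i: need (3, 2) fits (5, 6); releases (1, 0), pool now (6, 6)
  T_h: need (4, 5) fits (6, 6); releases (0, 1), pool now (6, 7)
  T_c: need (3, 1) fits (6, 7); releases (1, 1), pool now (7, 8)


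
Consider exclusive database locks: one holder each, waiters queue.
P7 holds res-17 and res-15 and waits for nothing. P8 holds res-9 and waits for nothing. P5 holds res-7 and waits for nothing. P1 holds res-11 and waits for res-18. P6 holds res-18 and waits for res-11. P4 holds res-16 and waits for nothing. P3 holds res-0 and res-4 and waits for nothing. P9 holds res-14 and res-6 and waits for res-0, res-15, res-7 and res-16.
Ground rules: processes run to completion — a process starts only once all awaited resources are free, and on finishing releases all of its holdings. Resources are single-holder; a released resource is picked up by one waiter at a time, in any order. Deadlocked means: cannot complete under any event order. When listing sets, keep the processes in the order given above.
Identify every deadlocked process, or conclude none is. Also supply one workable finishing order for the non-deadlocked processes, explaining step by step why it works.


Deadlocked: P1 and P6.
Key observation: the cycle P1 -> P6 -> P1 can never break — each member waits on the next; no other process is dragged down with it.
One completion order for the rest: P8, P5, P4, P3, P7, P9.
Check, step by step:
  P8 waits on nothing -> runs at once and releases res-9
  P5 waits on nothing -> runs at once and releases res-7
  P4 waits on nothing -> runs at once and releases res-16
  P3 waits on nothing -> runs at once and releases res-0 and res-4
  P7 waits on nothing -> runs at once and releases res-17 and res-15
  P9 waits on res-0, res-15, res-7 and res-16 — all released -> runs and releases res-14 and res-6


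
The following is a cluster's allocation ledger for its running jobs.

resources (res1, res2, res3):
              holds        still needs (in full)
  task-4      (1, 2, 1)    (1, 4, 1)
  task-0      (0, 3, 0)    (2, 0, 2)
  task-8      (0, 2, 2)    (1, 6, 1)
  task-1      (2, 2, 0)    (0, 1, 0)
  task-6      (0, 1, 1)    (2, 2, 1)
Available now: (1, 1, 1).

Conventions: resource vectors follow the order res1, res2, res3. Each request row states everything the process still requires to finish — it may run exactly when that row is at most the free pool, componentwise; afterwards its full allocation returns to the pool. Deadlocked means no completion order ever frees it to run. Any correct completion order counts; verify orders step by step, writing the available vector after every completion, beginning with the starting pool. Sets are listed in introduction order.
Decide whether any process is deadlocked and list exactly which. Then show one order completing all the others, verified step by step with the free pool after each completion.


Nothing here is deadlocked.
Key observation: the pool covers task-1 at once, and every later process fits after earlier releases.
The rest can finish in the order task-1, task-6, task-0, task-4, task-8. Walking it through:
  pool = (1, 1, 1)
  task-1 needs (0, 1, 0) <= (1, 1, 1) -> finishes; pool += (2, 2, 0) = (3, 3, 1)
  task-6 needs (2, 2, 1) <= (3, 3, 1) -> finishes; pool += (0, 1, 1) = (3, 4, 2)
  task-0 needs (2, 0, 2) <= (3, 4, 2) -> finishes; pool += (0, 3, 0) = (3, 7, 2)
  task-4 needs (1, 4, 1) <= (3, 7, 2) -> finishes; pool += (1, 2, 1) = (4, 9, 3)
  task-8 needs (1, 6, 1) <= (4, 9, 3) -> finishes; pool += (0, 2, 2) = (4, 11, 5)


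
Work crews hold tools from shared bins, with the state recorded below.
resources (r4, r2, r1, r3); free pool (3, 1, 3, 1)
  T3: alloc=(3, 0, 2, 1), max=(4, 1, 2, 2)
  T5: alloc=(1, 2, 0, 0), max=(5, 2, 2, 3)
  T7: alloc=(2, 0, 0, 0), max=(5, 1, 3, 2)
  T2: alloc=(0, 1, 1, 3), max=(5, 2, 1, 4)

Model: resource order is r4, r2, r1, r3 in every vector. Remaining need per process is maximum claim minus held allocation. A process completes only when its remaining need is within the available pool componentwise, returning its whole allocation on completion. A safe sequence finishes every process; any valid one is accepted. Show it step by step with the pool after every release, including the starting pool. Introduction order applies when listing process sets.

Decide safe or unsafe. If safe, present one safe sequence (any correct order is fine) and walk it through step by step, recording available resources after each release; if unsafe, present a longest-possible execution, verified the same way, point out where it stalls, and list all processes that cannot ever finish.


SAFE, for example via the order T3, T2, T7, T5.
Key observation: reading the order forward, T3 is the first process whose need (1, 1, 0, 1) meets the free pool (3, 1, 3, 1) exactly on a resource it requests.
Check, step by step:
  pool = (3, 1, 3, 1)
  T3: need (1, 1, 0, 1) fits (3, 1, 3, 1); releases (3, 0, 2, 1), pool now (6, 1, 5, 2)
  T2: need (5, 1, 0, 1) fits (6, 1, 5, 2); releases (0, 1, 1, 3), pool now (6, 2, 6, 5)
  T7: need (3, 1, 3, 2) fits (6, 2, 6, 5); releases (2, 0, 0, 0), pool now (8, 2, 6, 5)
  T5: need (4, 0, 2, 3) fits (8, 2, 6, 5); releases (1, 2, 0, 0), pool now (9, 4, 6, 5)


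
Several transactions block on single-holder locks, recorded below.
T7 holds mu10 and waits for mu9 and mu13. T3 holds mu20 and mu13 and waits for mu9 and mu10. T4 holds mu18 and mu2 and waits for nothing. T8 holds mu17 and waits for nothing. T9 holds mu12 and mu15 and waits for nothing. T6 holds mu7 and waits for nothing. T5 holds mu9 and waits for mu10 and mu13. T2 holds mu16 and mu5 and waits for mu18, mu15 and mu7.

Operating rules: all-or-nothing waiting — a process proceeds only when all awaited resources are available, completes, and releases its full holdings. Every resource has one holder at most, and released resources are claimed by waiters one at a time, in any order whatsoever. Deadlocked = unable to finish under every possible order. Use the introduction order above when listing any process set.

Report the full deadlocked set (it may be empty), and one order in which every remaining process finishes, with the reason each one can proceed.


Deadlocked: T7, T3 and T5.
Key observation: nobody on the ring T7 -> T3 -> T7 can start until another member finishes, which never happens; T5 is caught in further circular waits.
One completion order for the rest: T4, T8, T6, T9, T2.
Check, step by step:
  T4: no waits; runs immediately, freeing mu18 and mu2
  T8: no waits; runs immediately, freeing mu17
  T6: no waits; runs immediately, freeing mu7
  T9: no waits; runs immediately, freeing mu12 and mu15
  run T2 (all its waits — mu18, mu15 and mu7 — are resolved); releases mu16 and mu5


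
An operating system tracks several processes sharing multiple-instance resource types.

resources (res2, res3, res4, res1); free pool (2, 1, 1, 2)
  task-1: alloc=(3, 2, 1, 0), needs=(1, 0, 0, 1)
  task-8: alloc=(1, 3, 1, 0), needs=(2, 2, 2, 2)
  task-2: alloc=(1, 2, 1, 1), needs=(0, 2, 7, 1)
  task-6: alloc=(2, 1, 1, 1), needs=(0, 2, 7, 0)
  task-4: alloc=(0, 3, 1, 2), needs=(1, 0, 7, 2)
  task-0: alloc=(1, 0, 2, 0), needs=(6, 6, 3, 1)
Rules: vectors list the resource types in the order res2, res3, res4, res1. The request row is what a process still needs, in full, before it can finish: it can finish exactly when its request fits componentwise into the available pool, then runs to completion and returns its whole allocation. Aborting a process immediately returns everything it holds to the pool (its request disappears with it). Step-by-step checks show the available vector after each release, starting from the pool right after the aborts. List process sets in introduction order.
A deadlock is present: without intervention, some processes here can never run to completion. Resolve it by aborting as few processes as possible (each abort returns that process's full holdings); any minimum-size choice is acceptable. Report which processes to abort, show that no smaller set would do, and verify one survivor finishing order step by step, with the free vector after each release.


The answer: abort task-2 and task-4.
Key observation: the returned (1, 5, 2, 3) from task-2 and task-4 is what brings task-6 — unrunnable before, under any order — into play at step 4.
Minimality, checking each single-abort alternative: task-1 alone leaves task-2 blocked (short on res4); task-8 alone leaves task-2 blocked (short on res4); task-2 alone leaves task-6 blocked (short on res4); task-6 alone leaves task-2 blocked (short on res4); task-4 alone leaves task-2 blocked (short on res4); task-0 alone leaves task-2 blocked (short on res4).
The survivors complete as task-1, task-8, task-0, task-6. Step-by-step check (starting from the post-abort pool):
  pool = (3, 6, 3, 5)
  run task-1 (needs (1, 0, 0, 1), free (3, 6, 3, 5)); after release of (3, 2, 1, 0) the pool is (6, 8, 4, 5)
  run task-8 (needs (2, 2, 2, 2), free (6, 8, 4, 5)); after release of (1, 3, 1, 0) the pool is (7, 11, 5, 5)
  run task-0 (needs (6, 6, 3, 1), free (7, 11, 5, 5)); after release of (1, 0, 2, 0) the pool is (8, 11, 7, 5)
  run task-6 (needs (0, 2, 7, 0), free (8, 11, 7, 5)); after release of (2, 1, 1, 1) the pool is (10, 12, 8, 6)


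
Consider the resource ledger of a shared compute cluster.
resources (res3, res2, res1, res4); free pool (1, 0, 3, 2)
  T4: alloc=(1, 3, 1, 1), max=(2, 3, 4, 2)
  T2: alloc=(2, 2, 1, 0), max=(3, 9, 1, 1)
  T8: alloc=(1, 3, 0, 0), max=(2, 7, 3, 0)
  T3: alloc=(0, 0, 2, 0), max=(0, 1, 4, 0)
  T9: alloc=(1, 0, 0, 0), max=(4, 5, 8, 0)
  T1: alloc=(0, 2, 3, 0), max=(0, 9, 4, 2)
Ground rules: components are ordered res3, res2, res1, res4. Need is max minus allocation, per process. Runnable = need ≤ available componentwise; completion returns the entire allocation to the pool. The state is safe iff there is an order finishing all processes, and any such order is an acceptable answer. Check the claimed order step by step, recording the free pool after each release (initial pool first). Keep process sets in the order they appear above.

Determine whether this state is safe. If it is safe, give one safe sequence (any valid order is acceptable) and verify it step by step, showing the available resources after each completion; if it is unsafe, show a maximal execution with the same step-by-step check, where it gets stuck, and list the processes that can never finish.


UNSAFE — no complete ordering exists.
Key observation: no order helps: past T4, T3, the free pool tops out at (2, 3, 6, 3), below what each blocked process needs in res2.
The run T4, T3 cannot be extended any further. Verifying each step:
  pool = (1, 0, 3, 2)
  run T4 (needs (1, 0, 3, 1), free (1, 0, 3, 2)); after release of (1, 3, 1, 1) the pool is (2, 3, 4, 3)
  run T3 (needs (0, 1, 2, 0), free (2, 3, 4, 3)); after release of (0, 0, 2, 0) the pool is (2, 3, 6, 3)
  blocked: T2 wants (1, 7, 0, 1), pool (2, 3, 6, 3) — not enough res2
  blocked: T8 wants (1, 4, 3, 0), pool (2, 3, 6, 3) — not enough res2
  blocked: T9 wants (3, 5, 8, 0), pool (2, 3, 6, 3) — not enough res3, res2 and res1
  blocked: T1 wants (0, 7, 1, 2), pool (2, 3, 6, 3) — not enough res2
Permanently blocked: T2, T8, T9 and T1.


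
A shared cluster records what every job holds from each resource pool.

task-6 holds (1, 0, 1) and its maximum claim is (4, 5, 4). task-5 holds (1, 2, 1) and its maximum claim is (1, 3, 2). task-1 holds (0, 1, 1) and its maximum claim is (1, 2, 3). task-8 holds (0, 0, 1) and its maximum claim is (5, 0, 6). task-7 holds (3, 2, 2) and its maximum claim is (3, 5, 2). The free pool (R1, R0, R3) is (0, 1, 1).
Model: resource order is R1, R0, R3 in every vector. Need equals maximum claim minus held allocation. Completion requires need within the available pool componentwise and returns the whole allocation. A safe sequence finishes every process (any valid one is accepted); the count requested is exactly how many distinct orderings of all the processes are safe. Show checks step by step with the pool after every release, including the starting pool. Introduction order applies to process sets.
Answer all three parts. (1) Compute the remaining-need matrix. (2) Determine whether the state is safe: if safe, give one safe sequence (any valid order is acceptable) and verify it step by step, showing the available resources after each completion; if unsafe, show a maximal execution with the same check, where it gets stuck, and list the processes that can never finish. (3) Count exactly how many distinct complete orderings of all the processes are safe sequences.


(1) Remaining need (order R1, R0, R3):
  task-6: (3, 5, 3)
  task-5: (0, 1, 1)
  task-1: (1, 1, 2)
  task-8: (5, 0, 5)
  task-7: (0, 3, 0)
(2) The state is SAFE; one workable sequence: task-5, task-7, task-6, task-8, task-1.
Key observation: the first exact fit in this order is task-5 — it needs (0, 1, 1) with (0, 1, 1) free, meeting a requested resource to the last unit.
Check, step by step:
  pool = (0, 1, 1)
  task-5 needs (0, 1, 1) <= (0, 1, 1) -> finishes; pool += (1, 2, 1) = (1, 3, 2)
  task-7 needs (0, 3, 0) <= (1, 3, 2) -> finishes; pool += (3, 2, 2) = (4, 5, 4)
  task-6 needs (3, 5, 3) <= (4, 5, 4) -> finishes; pool += (1, 0, 1) = (5, 5, 5)
  task-8 needs (5, 0, 5) <= (5, 5, 5) -> finishes; pool += (0, 0, 1) = (5, 5, 6)
  task-1 needs (1, 1, 2) <= (5, 5, 6) -> finishes; pool += (0, 1, 1) = (5, 6, 7)
(3) Precisely 4 of the possible complete orderings are safe sequences.


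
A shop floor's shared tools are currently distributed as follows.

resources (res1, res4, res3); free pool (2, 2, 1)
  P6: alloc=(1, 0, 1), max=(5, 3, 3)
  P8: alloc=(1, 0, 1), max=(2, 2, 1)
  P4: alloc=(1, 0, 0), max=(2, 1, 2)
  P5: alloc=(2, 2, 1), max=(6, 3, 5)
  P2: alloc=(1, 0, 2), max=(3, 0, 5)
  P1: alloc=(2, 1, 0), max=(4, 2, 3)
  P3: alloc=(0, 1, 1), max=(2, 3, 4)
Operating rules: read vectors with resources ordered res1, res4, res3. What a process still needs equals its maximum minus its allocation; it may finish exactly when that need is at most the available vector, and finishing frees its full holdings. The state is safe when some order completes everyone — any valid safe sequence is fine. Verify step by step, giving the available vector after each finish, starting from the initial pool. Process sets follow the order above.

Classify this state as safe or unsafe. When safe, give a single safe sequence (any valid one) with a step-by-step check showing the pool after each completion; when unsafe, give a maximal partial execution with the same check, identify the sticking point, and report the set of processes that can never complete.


The state is UNSAFE.
Key observation: after P8, P4 the pool peaks at (4, 2, 2), and each blocked process is short somewhere: P6 on res4; P5 on res3; P2 on res3; P1 on res3; P3 on res3.
The run P8, P4 cannot be extended any further. Check, step by step:
  pool = (2, 2, 1)
  P8: need (1, 2, 0) fits (2, 2, 1); releases (1, 0, 1), pool now (3, 2, 2)
  P4: need (1, 1, 2) fits (3, 2, 2); releases (1, 0, 0), pool now (4, 2, 2)
  blocked: P6 wants (4, 3, 2), pool (4, 2, 2) — not enough res4
  blocked: P5 wants (4, 1, 4), pool (4, 2, 2) — not enough res3
  blocked: P2 wants (2, 0, 3), pool (4, 2, 2) — not enough res3
  blocked: P1 wants (2, 1, 3), pool (4, 2, 2) — not enough res3
  blocked: P3 wants (2, 2, 3), pool (4, 2, 2) — not enough res3
Never able to finish: P6, P5, P2, P1 and P3.
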